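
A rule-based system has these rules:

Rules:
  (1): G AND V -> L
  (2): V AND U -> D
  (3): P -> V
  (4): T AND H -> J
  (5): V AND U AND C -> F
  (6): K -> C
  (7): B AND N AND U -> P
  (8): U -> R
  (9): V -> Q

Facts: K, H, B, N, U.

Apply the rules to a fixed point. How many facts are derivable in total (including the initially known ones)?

12

Round 1: (6) [K -> C]; (7) [B AND N AND U -> P]; (8) [U -> R]. Adds C, P, R.
Round 2: (3) [P -> V]. Adds V.
Round 3: (2) [V AND U -> D]; (5) [V AND U AND C -> F]; (9) [V -> Q]. Adds D, F, Q.
Closure: {B, C, D, F, H, K, N, P, Q, R, U, V} — 12 facts.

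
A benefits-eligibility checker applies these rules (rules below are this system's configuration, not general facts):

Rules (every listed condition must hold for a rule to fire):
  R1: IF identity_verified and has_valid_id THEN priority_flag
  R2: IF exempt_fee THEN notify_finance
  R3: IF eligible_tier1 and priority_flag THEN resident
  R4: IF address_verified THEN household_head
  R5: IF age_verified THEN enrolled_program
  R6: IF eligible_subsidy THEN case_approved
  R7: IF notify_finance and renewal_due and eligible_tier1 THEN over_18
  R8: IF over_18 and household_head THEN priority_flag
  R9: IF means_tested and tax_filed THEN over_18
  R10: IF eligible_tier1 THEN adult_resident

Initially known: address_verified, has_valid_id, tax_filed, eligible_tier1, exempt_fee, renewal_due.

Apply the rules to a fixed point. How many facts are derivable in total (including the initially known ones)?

Round 1: R2 [IF exempt_fee THEN notify_finance]; R4 [IF address_verified THEN household_head]; R10 [IF eligible_tier1 THEN adult_resident]. Adds notify_finance, household_head, adult_resident.
Round 2: R7 [IF notify_finance and renewal_due and eligible_tier1 THEN over_18]. Adds over_18.
Round 3: R8 [IF over_18 and household_head THEN priority_flag]. Adds priority_flag.
Round 4: R3 [IF eligible_tier1 and priority_flag THEN resident]. Adds resident.
Closure: {address_verified, adult_resident, eligible_tier1, exempt_fee, has_valid_id, household_head, notify_finance, over_18, priority_flag, renewal_due, resident, tax_filed} — 12 facts.

12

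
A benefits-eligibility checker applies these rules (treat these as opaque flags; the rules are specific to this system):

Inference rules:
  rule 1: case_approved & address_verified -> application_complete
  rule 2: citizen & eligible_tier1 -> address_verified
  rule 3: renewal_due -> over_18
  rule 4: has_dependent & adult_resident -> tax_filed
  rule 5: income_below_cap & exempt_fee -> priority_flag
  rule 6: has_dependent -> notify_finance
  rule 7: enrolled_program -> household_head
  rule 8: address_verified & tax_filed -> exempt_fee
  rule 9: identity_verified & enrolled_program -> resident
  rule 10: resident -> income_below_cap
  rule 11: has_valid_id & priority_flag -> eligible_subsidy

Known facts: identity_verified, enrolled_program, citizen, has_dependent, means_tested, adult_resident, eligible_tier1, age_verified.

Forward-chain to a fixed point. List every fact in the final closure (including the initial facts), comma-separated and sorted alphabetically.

Round 1: rule 2 [citizen & eligible_tier1 -> address_verified]; rule 4 [has_dependent & adult_resident -> tax_filed]; rule 6 [has_dependent -> notify_finance]; rule 7 [enrolled_program -> household_head]; rule 9 [identity_verified & enrolled_program -> resident]. New: address_verified, tax_filed, notify_finance, household_head, resident.
Round 2: rule 8 [address_verified & tax_filed -> exempt_fee]; rule 10 [resident -> income_below_cap]. New: exempt_fee, income_below_cap.
Round 3: rule 5 [income_below_cap & exempt_fee -> priority_flag]. New: priority_flag.

address_verified, adult_resident, age_verified, citizen, eligible_tier1, enrolled_program, exempt_fee, has_dependent, household_head, identity_verified, income_below_cap, means_tested, notify_finance, priority_flag, resident, tax_filed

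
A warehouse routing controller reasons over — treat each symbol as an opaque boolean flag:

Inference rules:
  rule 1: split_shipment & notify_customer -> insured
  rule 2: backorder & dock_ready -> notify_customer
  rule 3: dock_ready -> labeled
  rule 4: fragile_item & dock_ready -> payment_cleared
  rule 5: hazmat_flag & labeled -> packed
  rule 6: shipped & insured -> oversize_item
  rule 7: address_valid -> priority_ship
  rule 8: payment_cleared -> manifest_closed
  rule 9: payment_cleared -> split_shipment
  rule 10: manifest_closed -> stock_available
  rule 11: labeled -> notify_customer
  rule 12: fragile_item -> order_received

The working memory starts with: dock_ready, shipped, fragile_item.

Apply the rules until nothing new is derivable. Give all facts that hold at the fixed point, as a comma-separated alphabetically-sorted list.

dock_ready, fragile_item, insured, labeled, manifest_closed, notify_customer, order_received, oversize_item, payment_cleared, shipped, split_shipment, stock_available

Round 1 — rule 3, rule 4, rule 12, derive labeled, payment_cleared, order_received.
Round 2 — rule 8, rule 9, rule 11, derive manifest_closed, split_shipment, notify_customer.
Round 3 — rule 1, rule 10, derive insured, stock_available.
Round 4 — rule 6, derive oversize_item.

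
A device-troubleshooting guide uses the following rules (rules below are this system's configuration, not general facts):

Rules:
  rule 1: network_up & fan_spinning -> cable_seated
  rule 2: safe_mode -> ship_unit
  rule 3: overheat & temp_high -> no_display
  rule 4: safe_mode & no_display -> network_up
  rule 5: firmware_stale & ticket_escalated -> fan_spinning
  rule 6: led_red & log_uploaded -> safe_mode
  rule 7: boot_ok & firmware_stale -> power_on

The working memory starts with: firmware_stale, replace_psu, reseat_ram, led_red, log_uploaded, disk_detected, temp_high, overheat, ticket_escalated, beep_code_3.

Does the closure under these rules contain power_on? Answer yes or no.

no

[1] rule 3 [overheat & temp_high -> no_display]; rule 5 [firmware_stale & ticket_escalated -> fan_spinning]; rule 6 [led_red & log_uploaded -> safe_mode]. ⇒ new: no_display, fan_spinning, safe_mode.
[2] rule 2 [safe_mode -> ship_unit]; rule 4 [safe_mode & no_display -> network_up]. ⇒ new: ship_unit, network_up.
[3] rule 1 [network_up & fan_spinning -> cable_seated]. ⇒ new: cable_seated.
Fixed point reached. power_on is concluded only by rule 7; rule 7 needs boot_ok (never derived).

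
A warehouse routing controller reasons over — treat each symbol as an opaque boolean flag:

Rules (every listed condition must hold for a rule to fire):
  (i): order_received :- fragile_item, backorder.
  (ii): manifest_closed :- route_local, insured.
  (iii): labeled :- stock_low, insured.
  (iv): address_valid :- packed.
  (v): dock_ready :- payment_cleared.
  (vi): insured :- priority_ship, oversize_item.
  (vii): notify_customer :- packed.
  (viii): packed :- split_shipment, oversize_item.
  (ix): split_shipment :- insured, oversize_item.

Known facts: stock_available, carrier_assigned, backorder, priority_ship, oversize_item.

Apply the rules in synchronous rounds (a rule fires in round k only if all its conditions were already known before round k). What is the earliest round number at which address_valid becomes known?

[1] (vi) [insured :- priority_ship, oversize_item.]. ⇒ new: insured.
[2] (ix) [split_shipment :- insured, oversize_item.]. ⇒ new: split_shipment.
[3] (viii) [packed :- split_shipment, oversize_item.]. ⇒ new: packed.
[4] (iv) [address_valid :- packed.]; (vii) [notify_customer :- packed.]. ⇒ new: address_valid, notify_customer.
address_valid first appears in round 4.

4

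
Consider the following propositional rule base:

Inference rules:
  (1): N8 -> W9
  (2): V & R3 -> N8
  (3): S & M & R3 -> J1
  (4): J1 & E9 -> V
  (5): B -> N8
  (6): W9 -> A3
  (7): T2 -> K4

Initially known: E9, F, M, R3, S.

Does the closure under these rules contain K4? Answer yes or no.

no

[1] (3) [S & M & R3 -> J1]. ⇒ new: J1.
[2] (4) [J1 & E9 -> V]. ⇒ new: V.
[3] (2) [V & R3 -> N8]. ⇒ new: N8.
[4] (1) [N8 -> W9]. ⇒ new: W9.
[5] (6) [W9 -> A3]. ⇒ new: A3.
Fixed point reached. K4 is concluded only by (7); (7) needs T2 (never derived).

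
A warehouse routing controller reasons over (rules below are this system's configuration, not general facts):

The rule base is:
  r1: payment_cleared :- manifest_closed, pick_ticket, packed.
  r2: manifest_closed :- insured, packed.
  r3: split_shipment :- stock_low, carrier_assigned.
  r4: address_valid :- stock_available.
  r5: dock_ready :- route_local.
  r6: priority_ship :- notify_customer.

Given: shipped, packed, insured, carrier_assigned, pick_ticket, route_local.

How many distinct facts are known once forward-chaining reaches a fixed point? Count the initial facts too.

9

[1] r2 [manifest_closed :- insured, packed.]; r5 [dock_ready :- route_local.]. ⇒ new: manifest_closed, dock_ready.
[2] r1 [payment_cleared :- manifest_closed, pick_ticket, packed.]. ⇒ new: payment_cleared.
Closure: {carrier_assigned, dock_ready, insured, manifest_closed, packed, payment_cleared, pick_ticket, route_local, shipped} — 9 facts.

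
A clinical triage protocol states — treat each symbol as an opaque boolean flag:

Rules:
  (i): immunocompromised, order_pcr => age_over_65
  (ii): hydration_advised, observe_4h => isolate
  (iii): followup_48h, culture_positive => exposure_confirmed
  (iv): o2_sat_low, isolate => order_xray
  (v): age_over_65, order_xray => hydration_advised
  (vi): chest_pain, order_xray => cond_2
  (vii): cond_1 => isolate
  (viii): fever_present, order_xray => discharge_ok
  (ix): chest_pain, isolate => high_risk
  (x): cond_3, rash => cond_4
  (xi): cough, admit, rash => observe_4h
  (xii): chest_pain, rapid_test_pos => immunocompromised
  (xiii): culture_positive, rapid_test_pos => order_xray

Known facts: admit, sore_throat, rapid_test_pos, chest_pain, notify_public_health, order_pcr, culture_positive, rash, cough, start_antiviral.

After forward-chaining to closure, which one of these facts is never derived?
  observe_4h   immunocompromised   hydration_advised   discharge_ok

Round 1 — (xi), (xii), (xiii), derive observe_4h, immunocompromised, order_xray.
Round 2 — (i), (vi), derive age_over_65, cond_2.
Round 3 — (v), derive hydration_advised.
Round 4 — (ii), derive isolate.
Round 5 — (ix), derive high_risk.
Derived: observe_4h (round 1), hydration_advised (round 3), immunocompromised (round 1). discharge_ok never appears in any round.

discharge_ok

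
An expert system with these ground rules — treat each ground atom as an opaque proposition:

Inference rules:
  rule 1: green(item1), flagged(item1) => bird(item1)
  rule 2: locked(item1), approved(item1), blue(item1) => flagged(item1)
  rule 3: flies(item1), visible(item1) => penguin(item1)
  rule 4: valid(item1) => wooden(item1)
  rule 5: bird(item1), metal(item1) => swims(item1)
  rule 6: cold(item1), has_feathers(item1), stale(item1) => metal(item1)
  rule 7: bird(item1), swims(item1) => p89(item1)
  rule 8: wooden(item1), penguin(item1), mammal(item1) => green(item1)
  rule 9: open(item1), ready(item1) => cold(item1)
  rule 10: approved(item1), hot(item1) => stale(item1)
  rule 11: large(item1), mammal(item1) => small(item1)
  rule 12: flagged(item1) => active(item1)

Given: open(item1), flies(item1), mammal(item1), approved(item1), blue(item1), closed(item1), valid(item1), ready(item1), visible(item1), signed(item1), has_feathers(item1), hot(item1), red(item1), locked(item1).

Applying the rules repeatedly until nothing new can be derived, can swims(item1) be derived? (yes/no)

yes

Round 1 — rule 2, rule 3, rule 4, rule 9, rule 10, derive flagged(item1), penguin(item1), wooden(item1), cold(item1), stale(item1).
Round 2 — rule 6, rule 8, rule 12, derive metal(item1), green(item1), active(item1).
Round 3 — rule 1, derive bird(item1).
Round 4 — rule 5, derive swims(item1).
Round 5 — rule 7, derive p89(item1).
swims(item1) appears in round 4, so it is derivable.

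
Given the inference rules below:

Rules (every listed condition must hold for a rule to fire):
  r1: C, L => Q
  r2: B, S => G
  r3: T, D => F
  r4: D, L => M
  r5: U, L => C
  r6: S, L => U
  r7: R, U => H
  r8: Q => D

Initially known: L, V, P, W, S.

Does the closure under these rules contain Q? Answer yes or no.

yes

Round 1: r6 [S, L => U]. New: U.
Round 2: r5 [U, L => C]. New: C.
Round 3: r1 [C, L => Q]. New: Q.
Round 4: r8 [Q => D]. New: D.
Round 5: r4 [D, L => M]. New: M.
Q appears in round 3, so it is derivable.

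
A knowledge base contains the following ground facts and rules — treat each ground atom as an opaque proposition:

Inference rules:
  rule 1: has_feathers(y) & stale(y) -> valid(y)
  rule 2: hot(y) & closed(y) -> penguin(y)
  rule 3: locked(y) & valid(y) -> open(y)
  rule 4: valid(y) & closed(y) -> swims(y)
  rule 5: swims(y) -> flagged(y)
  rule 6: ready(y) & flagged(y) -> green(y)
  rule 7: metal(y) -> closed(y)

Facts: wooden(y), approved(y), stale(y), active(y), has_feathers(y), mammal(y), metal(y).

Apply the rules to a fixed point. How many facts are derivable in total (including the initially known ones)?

11

Round 1 — rule 1, rule 7, derive valid(y), closed(y).
Round 2 — rule 4, derive swims(y).
Round 3 — rule 5, derive flagged(y).
Closure: {active(y), approved(y), closed(y), flagged(y), has_feathers(y), mammal(y), metal(y), stale(y), swims(y), valid(y), wooden(y)} — 11 facts.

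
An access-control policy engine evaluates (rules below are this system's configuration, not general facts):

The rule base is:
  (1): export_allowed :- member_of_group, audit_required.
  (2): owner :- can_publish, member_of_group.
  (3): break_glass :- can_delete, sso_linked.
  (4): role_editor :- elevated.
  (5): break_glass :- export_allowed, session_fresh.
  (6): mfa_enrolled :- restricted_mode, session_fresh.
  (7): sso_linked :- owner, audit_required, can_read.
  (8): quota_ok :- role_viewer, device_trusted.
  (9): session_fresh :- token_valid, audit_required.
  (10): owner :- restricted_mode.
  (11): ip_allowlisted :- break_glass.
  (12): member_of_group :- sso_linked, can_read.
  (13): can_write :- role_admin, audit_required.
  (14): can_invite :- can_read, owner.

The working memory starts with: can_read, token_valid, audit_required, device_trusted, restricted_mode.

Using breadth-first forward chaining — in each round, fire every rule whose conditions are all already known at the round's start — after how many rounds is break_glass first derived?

5

Round 1: (9) [session_fresh :- token_valid, audit_required.]; (10) [owner :- restricted_mode.]. New: session_fresh, owner.
Round 2: (6) [mfa_enrolled :- restricted_mode, session_fresh.]; (7) [sso_linked :- owner, audit_required, can_read.]; (14) [can_invite :- can_read, owner.]. New: mfa_enrolled, sso_linked, can_invite.
Round 3: (12) [member_of_group :- sso_linked, can_read.]. New: member_of_group.
Round 4: (1) [export_allowed :- member_of_group, audit_required.]. New: export_allowed.
Round 5: (5) [break_glass :- export_allowed, session_fresh.]. New: break_glass.
break_glass first appears in round 5.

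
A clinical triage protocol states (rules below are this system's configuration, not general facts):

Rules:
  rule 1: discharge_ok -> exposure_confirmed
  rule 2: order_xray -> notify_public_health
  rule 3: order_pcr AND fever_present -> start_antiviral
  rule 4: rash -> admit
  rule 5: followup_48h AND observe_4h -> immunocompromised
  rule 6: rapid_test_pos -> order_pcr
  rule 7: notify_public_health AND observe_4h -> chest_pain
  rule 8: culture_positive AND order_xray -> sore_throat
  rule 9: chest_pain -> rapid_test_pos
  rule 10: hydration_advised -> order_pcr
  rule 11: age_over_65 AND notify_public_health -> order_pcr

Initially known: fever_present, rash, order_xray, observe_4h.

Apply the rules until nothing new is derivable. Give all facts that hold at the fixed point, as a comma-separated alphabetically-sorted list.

admit, chest_pain, fever_present, notify_public_health, observe_4h, order_pcr, order_xray, rapid_test_pos, rash, start_antiviral

Round 1 — rule 2, rule 4, derive notify_public_health, admit.
Round 2 — rule 7, derive chest_pain.
Round 3 — rule 9, derive rapid_test_pos.
Round 4 — rule 6, derive order_pcr.
Round 5 — rule 3, derive start_antiviral.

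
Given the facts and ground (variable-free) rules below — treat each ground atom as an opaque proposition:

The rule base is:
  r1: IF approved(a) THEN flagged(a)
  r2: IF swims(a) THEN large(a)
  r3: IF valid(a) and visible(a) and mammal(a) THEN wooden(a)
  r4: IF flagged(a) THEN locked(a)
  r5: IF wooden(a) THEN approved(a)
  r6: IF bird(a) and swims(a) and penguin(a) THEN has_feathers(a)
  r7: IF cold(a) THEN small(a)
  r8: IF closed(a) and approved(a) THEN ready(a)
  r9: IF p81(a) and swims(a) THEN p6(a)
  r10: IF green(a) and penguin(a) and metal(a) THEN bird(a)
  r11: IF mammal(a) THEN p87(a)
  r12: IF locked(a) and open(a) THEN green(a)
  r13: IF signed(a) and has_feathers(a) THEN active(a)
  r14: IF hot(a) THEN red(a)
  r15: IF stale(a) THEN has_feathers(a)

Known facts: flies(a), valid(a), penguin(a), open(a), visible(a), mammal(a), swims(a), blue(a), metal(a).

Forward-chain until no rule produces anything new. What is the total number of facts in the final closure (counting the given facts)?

18

Round 1 fires r2, r3, r11, giving large(a), wooden(a), p87(a).
Round 2 fires r5, giving approved(a).
Round 3 fires r1, giving flagged(a).
Round 4 fires r4, giving locked(a).
Round 5 fires r12, giving green(a).
Round 6 fires r10, giving bird(a).
Round 7 fires r6, giving has_feathers(a).
Closure: {approved(a), bird(a), blue(a), flagged(a), flies(a), green(a), has_feathers(a), large(a), locked(a), mammal(a), metal(a), open(a), p87(a), penguin(a), swims(a), valid(a), visible(a), wooden(a)} — 18 facts.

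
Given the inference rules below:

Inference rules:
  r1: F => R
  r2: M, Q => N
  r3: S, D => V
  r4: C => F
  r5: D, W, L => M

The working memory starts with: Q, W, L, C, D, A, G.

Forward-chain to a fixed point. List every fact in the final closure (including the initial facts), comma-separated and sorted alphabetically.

A, C, D, F, G, L, M, N, Q, R, W

[1] r4 [C => F]; r5 [D, W, L => M]. ⇒ new: F, M.
[2] r1 [F => R]; r2 [M, Q => N]. ⇒ new: R, N.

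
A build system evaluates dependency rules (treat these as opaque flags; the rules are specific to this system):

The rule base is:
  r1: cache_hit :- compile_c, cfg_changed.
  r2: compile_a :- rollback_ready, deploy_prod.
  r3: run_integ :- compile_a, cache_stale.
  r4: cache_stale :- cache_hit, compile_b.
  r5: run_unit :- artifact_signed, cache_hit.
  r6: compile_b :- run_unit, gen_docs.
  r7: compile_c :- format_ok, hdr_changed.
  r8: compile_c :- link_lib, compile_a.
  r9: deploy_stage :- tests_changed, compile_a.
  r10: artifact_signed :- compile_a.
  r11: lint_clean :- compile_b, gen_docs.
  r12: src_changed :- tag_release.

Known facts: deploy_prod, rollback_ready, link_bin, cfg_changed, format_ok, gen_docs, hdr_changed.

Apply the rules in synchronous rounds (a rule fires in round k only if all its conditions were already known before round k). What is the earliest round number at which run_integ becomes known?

Round 1 — r2, r7, derive compile_a, compile_c.
Round 2 — r1, r10, derive cache_hit, artifact_signed.
Round 3 — r5, derive run_unit.
Round 4 — r6, derive compile_b.
Round 5 — r4, r11, derive cache_stale, lint_clean.
Round 6 — r3, derive run_integ.
run_integ first appears in round 6.

6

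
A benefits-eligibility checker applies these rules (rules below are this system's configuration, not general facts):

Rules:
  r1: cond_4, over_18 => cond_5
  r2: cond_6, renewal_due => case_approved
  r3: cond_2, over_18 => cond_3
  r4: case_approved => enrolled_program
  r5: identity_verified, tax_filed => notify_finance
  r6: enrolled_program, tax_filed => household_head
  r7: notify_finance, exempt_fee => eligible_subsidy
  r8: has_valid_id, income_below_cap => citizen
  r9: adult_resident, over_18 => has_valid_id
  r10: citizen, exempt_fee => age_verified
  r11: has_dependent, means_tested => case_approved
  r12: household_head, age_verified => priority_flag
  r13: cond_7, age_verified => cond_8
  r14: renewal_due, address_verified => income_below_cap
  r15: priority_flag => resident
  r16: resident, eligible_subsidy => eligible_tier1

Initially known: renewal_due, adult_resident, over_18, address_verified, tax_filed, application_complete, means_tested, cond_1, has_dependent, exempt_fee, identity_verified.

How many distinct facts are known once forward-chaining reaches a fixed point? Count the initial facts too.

Round 1 — r5, r9, r11, r14, derive notify_finance, has_valid_id, case_approved, income_below_cap.
Round 2 — r4, r7, r8, derive enrolled_program, eligible_subsidy, citizen.
Round 3 — r6, r10, derive household_head, age_verified.
Round 4 — r12, derive priority_flag.
Round 5 — r15, derive resident.
Round 6 — r16, derive eligible_tier1.
Closure: {address_verified, adult_resident, age_verified, application_complete, case_approved, citizen, cond_1, eligible_subsidy, eligible_tier1, enrolled_program, exempt_fee, has_dependent, has_valid_id, household_head, identity_verified, income_below_cap, means_tested, notify_finance, over_18, priority_flag, renewal_due, resident, tax_filed} — 23 facts.

23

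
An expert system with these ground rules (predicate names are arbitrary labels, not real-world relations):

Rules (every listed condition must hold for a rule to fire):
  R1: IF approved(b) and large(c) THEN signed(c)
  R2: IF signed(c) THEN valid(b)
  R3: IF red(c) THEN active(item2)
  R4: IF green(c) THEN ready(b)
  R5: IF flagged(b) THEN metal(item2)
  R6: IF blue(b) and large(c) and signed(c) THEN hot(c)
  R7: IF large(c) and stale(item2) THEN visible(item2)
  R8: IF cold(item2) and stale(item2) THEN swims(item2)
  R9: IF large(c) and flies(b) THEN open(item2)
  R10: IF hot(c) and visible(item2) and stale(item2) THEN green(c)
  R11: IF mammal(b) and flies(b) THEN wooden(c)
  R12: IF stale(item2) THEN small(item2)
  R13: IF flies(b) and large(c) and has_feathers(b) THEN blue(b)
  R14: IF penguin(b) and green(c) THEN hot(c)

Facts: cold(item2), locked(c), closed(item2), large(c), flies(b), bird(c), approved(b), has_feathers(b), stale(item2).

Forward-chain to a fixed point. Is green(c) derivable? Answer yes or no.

yes

Round 1 — R1, R7, R8, R9, R12, R13, derive signed(c), visible(item2), swims(item2), open(item2), small(item2), blue(b).
Round 2 — R2, R6, derive valid(b), hot(c).
Round 3 — R10, derive green(c).
Round 4 — R4, derive ready(b).
green(c) appears in round 3, so it is derivable.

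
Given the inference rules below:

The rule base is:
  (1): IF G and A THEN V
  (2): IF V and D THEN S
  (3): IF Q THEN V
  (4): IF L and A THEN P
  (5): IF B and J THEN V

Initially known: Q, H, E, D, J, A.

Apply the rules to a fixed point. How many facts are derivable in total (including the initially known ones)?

Round 1: (3) [IF Q THEN V]. New: V.
Round 2: (2) [IF V and D THEN S]. New: S.
Closure: {A, D, E, H, J, Q, S, V} — 8 facts.

8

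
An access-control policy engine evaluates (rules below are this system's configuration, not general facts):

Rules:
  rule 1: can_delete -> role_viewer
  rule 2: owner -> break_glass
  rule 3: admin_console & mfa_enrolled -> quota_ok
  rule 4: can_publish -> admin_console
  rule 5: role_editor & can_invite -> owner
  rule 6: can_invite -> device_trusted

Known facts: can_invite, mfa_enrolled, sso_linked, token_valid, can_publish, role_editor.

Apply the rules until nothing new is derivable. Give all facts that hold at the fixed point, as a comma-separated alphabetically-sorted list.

[1] rule 4 [can_publish -> admin_console]; rule 5 [role_editor & can_invite -> owner]; rule 6 [can_invite -> device_trusted]. ⇒ new: admin_console, owner, device_trusted.
[2] rule 2 [owner -> break_glass]; rule 3 [admin_console & mfa_enrolled -> quota_ok]. ⇒ new: break_glass, quota_ok.

admin_console, break_glass, can_invite, can_publish, device_trusted, mfa_enrolled, owner, quota_ok, role_editor, sso_linked, token_valid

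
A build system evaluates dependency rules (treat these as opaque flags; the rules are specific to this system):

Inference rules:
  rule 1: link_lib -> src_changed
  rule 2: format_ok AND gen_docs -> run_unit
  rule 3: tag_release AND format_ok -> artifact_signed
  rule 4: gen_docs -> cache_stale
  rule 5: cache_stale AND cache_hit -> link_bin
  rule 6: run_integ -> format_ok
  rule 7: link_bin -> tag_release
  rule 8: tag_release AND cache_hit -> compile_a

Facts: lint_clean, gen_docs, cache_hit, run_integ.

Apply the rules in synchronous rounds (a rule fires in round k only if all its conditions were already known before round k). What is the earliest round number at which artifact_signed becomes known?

Round 1: rule 4 [gen_docs -> cache_stale]; rule 6 [run_integ -> format_ok]. New: cache_stale, format_ok.
Round 2: rule 2 [format_ok AND gen_docs -> run_unit]; rule 5 [cache_stale AND cache_hit -> link_bin]. New: run_unit, link_bin.
Round 3: rule 7 [link_bin -> tag_release]. New: tag_release.
Round 4: rule 3 [tag_release AND format_ok -> artifact_signed]; rule 8 [tag_release AND cache_hit -> compile_a]. New: artifact_signed, compile_a.
artifact_signed first appears in round 4.

4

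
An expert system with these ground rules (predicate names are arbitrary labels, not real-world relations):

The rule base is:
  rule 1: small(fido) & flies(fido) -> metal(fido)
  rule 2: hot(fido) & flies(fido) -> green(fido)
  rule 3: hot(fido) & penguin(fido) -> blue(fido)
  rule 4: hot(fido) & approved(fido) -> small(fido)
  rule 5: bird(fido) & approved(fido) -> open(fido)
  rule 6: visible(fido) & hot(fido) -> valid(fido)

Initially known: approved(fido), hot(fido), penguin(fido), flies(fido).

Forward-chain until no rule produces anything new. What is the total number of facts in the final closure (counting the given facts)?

8

Round 1: rule 2 [hot(fido) & flies(fido) -> green(fido)]; rule 3 [hot(fido) & penguin(fido) -> blue(fido)]; rule 4 [hot(fido) & approved(fido) -> small(fido)]. New: green(fido), blue(fido), small(fido).
Round 2: rule 1 [small(fido) & flies(fido) -> metal(fido)]. New: metal(fido).
Closure: {approved(fido), blue(fido), flies(fido), green(fido), hot(fido), metal(fido), penguin(fido), small(fido)} — 8 facts.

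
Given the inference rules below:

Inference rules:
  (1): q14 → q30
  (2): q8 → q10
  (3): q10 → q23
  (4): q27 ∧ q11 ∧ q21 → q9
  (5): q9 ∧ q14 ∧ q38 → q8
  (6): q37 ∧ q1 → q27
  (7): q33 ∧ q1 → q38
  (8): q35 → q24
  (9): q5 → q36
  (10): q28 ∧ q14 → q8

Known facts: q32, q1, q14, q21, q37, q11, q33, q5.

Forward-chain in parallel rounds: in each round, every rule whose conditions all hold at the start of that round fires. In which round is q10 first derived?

Round 1 — (1), (6), (7), (9), derive q30, q27, q38, q36.
Round 2 — (4), derive q9.
Round 3 — (5), derive q8.
Round 4 — (2), derive q10.
q10 first appears in round 4.

4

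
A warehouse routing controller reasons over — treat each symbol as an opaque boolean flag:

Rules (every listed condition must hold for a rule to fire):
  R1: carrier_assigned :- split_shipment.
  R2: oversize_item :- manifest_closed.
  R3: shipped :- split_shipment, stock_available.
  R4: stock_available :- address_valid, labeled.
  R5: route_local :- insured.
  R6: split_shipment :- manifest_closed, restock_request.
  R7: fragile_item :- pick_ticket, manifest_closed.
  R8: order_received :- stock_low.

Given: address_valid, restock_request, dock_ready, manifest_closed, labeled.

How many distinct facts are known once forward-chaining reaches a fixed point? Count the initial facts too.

Round 1: R2 [oversize_item :- manifest_closed.]; R4 [stock_available :- address_valid, labeled.]; R6 [split_shipment :- manifest_closed, restock_request.]. Adds oversize_item, stock_available, split_shipment.
Round 2: R1 [carrier_assigned :- split_shipment.]; R3 [shipped :- split_shipment, stock_available.]. Adds carrier_assigned, shipped.
Closure: {address_valid, carrier_assigned, dock_ready, labeled, manifest_closed, oversize_item, restock_request, shipped, split_shipment, stock_available} — 10 facts.

10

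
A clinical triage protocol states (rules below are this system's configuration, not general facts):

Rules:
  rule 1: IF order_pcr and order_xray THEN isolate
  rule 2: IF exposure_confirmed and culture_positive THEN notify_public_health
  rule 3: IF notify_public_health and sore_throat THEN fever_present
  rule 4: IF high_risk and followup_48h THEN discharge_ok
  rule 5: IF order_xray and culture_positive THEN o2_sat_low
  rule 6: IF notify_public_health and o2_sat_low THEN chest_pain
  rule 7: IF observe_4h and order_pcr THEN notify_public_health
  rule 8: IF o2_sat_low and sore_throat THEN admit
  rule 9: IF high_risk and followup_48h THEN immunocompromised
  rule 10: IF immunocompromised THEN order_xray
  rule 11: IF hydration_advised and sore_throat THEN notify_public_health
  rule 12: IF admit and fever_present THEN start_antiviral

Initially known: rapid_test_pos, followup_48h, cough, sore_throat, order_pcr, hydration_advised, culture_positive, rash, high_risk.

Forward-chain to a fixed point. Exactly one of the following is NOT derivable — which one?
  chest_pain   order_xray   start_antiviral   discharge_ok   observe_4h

Round 1: rule 4 [IF high_risk and followup_48h THEN discharge_ok]; rule 9 [IF high_risk and followup_48h THEN immunocompromised]; rule 11 [IF hydration_advised and sore_throat THEN notify_public_health]. Adds discharge_ok, immunocompromised, notify_public_health.
Round 2: rule 3 [IF notify_public_health and sore_throat THEN fever_present]; rule 10 [IF immunocompromised THEN order_xray]. Adds fever_present, order_xray.
Round 3: rule 1 [IF order_pcr and order_xray THEN isolate]; rule 5 [IF order_xray and culture_positive THEN o2_sat_low]. Adds isolate, o2_sat_low.
Round 4: rule 6 [IF notify_public_health and o2_sat_low THEN chest_pain]; rule 8 [IF o2_sat_low and sore_throat THEN admit]. Adds chest_pain, admit.
Round 5: rule 12 [IF admit and fever_present THEN start_antiviral]. Adds start_antiviral.
Derived: start_antiviral (round 5), chest_pain (round 4), order_xray (round 2), discharge_ok (round 1). observe_4h never appears in any round.

observe_4h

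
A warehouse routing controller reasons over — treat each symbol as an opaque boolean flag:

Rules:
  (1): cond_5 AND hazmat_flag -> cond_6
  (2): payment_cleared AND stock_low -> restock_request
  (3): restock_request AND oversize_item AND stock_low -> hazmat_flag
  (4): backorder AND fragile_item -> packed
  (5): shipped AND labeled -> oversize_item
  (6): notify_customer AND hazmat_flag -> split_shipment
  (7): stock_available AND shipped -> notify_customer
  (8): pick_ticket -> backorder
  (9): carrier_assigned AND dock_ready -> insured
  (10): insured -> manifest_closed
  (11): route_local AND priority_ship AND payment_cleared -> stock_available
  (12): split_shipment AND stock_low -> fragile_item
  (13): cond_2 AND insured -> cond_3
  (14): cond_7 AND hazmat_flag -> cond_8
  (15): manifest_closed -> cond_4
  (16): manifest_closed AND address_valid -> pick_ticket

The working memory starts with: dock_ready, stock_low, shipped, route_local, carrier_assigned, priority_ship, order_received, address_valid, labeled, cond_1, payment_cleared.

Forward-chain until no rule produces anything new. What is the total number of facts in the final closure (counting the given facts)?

Round 1 — (2), (5), (9), (11), derive restock_request, oversize_item, insured, stock_available.
Round 2 — (3), (7), (10), derive hazmat_flag, notify_customer, manifest_closed.
Round 3 — (6), (15), (16), derive split_shipment, cond_4, pick_ticket.
Round 4 — (8), (12), derive backorder, fragile_item.
Round 5 — (4), derive packed.
Closure: {address_valid, backorder, carrier_assigned, cond_1, cond_4, dock_ready, fragile_item, hazmat_flag, insured, labeled, manifest_closed, notify_customer, order_received, oversize_item, packed, payment_cleared, pick_ticket, priority_ship, restock_request, route_local, shipped, split_shipment, stock_available, stock_low} — 24 facts.

24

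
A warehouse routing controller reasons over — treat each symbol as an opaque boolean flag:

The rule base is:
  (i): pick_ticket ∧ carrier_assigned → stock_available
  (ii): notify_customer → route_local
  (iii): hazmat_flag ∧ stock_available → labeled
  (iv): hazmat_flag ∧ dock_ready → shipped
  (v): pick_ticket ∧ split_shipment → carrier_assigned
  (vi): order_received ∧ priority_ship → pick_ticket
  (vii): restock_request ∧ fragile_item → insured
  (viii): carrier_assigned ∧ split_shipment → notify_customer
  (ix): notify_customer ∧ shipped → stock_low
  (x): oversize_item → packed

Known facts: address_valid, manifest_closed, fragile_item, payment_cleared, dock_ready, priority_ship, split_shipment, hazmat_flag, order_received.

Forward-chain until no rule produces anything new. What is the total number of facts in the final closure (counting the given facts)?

[1] (iv) [hazmat_flag ∧ dock_ready → shipped]; (vi) [order_received ∧ priority_ship → pick_ticket]. ⇒ new: shipped, pick_ticket.
[2] (v) [pick_ticket ∧ split_shipment → carrier_assigned]. ⇒ new: carrier_assigned.
[3] (i) [pick_ticket ∧ carrier_assigned → stock_available]; (viii) [carrier_assigned ∧ split_shipment → notify_customer]. ⇒ new: stock_available, notify_customer.
[4] (ii) [notify_customer → route_local]; (iii) [hazmat_flag ∧ stock_available → labeled]; (ix) [notify_customer ∧ shipped → stock_low]. ⇒ new: route_local, labeled, stock_low.
Closure: {address_valid, carrier_assigned, dock_ready, fragile_item, hazmat_flag, labeled, manifest_closed, notify_customer, order_received, payment_cleared, pick_ticket, priority_ship, route_local, shipped, split_shipment, stock_available, stock_low} — 17 facts.

17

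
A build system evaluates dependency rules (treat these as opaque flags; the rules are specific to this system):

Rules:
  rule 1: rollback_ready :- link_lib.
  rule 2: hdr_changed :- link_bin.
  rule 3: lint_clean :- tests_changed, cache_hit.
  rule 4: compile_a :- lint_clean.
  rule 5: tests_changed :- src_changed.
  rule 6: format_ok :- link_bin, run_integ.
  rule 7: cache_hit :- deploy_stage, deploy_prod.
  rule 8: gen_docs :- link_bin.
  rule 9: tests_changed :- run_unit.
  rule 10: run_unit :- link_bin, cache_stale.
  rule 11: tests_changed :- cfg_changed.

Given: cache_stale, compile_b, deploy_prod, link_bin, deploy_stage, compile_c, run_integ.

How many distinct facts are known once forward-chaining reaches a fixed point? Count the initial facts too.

[1] rule 2 [hdr_changed :- link_bin.]; rule 6 [format_ok :- link_bin, run_integ.]; rule 7 [cache_hit :- deploy_stage, deploy_prod.]; rule 8 [gen_docs :- link_bin.]; rule 10 [run_unit :- link_bin, cache_stale.]. ⇒ new: hdr_changed, format_ok, cache_hit, gen_docs, run_unit.
[2] rule 9 [tests_changed :- run_unit.]. ⇒ new: tests_changed.
[3] rule 3 [lint_clean :- tests_changed, cache_hit.]. ⇒ new: lint_clean.
[4] rule 4 [compile_a :- lint_clean.]. ⇒ new: compile_a.
Closure: {cache_hit, cache_stale, compile_a, compile_b, compile_c, deploy_prod, deploy_stage, format_ok, gen_docs, hdr_changed, link_bin, lint_clean, run_integ, run_unit, tests_changed} — 15 facts.

15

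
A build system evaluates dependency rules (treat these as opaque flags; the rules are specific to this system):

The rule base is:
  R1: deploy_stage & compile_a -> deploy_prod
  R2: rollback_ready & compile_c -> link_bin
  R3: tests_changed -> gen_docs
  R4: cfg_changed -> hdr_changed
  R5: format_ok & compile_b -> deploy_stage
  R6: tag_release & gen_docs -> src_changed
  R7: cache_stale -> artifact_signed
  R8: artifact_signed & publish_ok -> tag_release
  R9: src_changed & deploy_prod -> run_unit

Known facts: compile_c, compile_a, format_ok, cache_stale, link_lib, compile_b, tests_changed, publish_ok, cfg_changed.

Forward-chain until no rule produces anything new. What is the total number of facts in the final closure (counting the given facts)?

17

Round 1 — R3, R4, R5, R7, derive gen_docs, hdr_changed, deploy_stage, artifact_signed.
Round 2 — R1, R8, derive deploy_prod, tag_release.
Round 3 — R6, derive src_changed.
Round 4 — R9, derive run_unit.
Closure: {artifact_signed, cache_stale, cfg_changed, compile_a, compile_b, compile_c, deploy_prod, deploy_stage, format_ok, gen_docs, hdr_changed, link_lib, publish_ok, run_unit, src_changed, tag_release, tests_changed} — 17 facts.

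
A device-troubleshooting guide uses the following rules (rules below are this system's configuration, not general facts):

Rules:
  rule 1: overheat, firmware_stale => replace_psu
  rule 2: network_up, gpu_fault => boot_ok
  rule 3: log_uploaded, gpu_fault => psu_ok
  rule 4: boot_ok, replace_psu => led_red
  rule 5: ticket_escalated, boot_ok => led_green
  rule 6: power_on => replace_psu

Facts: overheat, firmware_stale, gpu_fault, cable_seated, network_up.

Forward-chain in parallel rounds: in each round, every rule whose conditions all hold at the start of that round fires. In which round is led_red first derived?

2

Round 1: rule 1 [overheat, firmware_stale => replace_psu]; rule 2 [network_up, gpu_fault => boot_ok]. New: replace_psu, boot_ok.
Round 2: rule 4 [boot_ok, replace_psu => led_red]. New: led_red.
led_red first appears in round 2.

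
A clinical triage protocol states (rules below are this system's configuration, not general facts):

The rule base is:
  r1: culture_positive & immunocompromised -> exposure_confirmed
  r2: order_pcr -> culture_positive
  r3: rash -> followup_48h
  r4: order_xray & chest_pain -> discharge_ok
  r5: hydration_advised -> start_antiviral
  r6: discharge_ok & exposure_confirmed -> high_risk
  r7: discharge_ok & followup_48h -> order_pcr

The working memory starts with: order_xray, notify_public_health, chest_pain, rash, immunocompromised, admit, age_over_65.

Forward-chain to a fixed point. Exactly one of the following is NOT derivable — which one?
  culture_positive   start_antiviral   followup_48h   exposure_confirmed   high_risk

start_antiviral

Round 1: r3 [rash -> followup_48h]; r4 [order_xray & chest_pain -> discharge_ok]. Adds followup_48h, discharge_ok.
Round 2: r7 [discharge_ok & followup_48h -> order_pcr]. Adds order_pcr.
Round 3: r2 [order_pcr -> culture_positive]. Adds culture_positive.
Round 4: r1 [culture_positive & immunocompromised -> exposure_confirmed]. Adds exposure_confirmed.
Round 5: r6 [discharge_ok & exposure_confirmed -> high_risk]. Adds high_risk.
Derived: high_risk (round 5), culture_positive (round 3), followup_48h (round 1), exposure_confirmed (round 4). start_antiviral never appears in any round.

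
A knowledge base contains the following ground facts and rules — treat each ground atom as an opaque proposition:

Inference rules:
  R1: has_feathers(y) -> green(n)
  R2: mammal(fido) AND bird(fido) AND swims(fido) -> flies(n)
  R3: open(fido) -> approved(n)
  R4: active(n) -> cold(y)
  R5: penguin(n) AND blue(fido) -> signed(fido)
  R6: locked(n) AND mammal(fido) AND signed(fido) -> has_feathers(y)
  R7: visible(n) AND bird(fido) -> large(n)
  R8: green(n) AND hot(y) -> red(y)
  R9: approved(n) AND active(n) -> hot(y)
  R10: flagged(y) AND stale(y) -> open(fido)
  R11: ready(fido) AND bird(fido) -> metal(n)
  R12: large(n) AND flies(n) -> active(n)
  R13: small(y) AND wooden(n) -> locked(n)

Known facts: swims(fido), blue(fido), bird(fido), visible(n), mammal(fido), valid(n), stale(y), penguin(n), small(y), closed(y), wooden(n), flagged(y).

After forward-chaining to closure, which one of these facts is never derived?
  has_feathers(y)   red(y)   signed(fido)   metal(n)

Round 1 fires R2, R5, R7, R10, R13, giving flies(n), signed(fido), large(n), open(fido), locked(n).
Round 2 fires R3, R6, R12, giving approved(n), has_feathers(y), active(n).
Round 3 fires R1, R4, R9, giving green(n), cold(y), hot(y).
Round 4 fires R8, giving red(y).
Derived: has_feathers(y) (round 2), signed(fido) (round 1), red(y) (round 4). metal(n) never appears in any round.

metal(n)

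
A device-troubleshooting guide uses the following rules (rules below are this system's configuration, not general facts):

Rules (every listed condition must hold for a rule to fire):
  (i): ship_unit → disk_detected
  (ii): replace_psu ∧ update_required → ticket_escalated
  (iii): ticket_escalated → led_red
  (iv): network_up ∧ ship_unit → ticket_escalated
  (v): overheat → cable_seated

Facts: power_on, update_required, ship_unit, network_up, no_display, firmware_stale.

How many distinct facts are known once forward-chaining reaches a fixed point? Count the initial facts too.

9

Round 1 fires (i), (iv), giving disk_detected, ticket_escalated.
Round 2 fires (iii), giving led_red.
Closure: {disk_detected, firmware_stale, led_red, network_up, no_display, power_on, ship_unit, ticket_escalated, update_required} — 9 facts.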